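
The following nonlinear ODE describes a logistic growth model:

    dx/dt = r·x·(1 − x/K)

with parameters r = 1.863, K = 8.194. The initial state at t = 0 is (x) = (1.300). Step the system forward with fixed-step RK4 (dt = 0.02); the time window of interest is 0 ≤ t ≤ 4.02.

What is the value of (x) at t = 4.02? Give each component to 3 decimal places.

(x) = (8.170)

t=0.000: state=(1.300)
step 1 (dt=0.02): k1=(2.038), k2=(2.063), k3=(2.064), k4=(2.090); state += dt/6·(k1+2k2+2k3+k4)
t=0.020: state=(1.341)
t=0.040: state=(1.384)
t=0.060: state=(1.427)
continuing one RK4 step at a time; state shown every 10 steps (Δt=0.2):
t=0.200: state=(1.761)
t=0.400: state=(2.330)
t=0.600: state=(2.997)
t=0.800: state=(3.734)
t=1.000: state=(4.495)
t=1.200: state=(5.229)
t=1.400: state=(5.892)
t=1.600: state=(6.456)
t=1.800: state=(6.912)
t=2.000: state=(7.266)
t=2.200: state=(7.531)
t=2.400: state=(7.726)
t=2.600: state=(7.865)
t=2.800: state=(7.965)
t=3.000: state=(8.035)
t=3.200: state=(8.084)
t=3.400: state=(8.118)
t=3.600: state=(8.141)
t=3.800: state=(8.158)
t=4.000: state=(8.169)
t=4.020: state=(8.170)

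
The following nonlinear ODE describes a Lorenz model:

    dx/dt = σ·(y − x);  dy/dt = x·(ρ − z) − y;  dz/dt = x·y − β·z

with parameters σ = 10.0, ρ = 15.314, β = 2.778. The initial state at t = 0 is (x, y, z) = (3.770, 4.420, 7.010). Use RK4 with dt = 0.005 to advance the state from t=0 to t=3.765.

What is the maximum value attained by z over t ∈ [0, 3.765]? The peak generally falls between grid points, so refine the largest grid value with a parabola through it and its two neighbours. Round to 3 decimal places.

max z = 19.911

t=0.000: state=(3.770, 4.420, 7.010)
step 1 (dt=0.005): k1=(6.500, 26.886, -2.810), k2=(7.010, 26.980, -2.465), k3=(6.999, 26.987, -2.460), k4=(7.499, 27.089, -2.108); state += dt/6·(k1+2k2+2k3+k4)
t=0.005: state=(3.805, 4.555, 6.998)
t=0.010: state=(3.845, 4.691, 6.989)
t=0.015: state=(3.890, 4.828, 6.984)
continuing one RK4 step at a time; state shown every 40 steps (Δt=0.2):
t=0.200: state=(7.796, 10.489, 11.026)
t=0.400: state=(8.779, 6.251, 19.911)
t=0.600: state=(3.654, 2.252, 14.507)
t=0.800: state=(3.155, 3.803, 9.671)
t=1.000: state=(5.934, 8.003, 9.707)
t=1.200: state=(9.080, 8.983, 17.303)
t=1.400: state=(5.571, 3.539, 16.668)
t=1.600: state=(3.708, 3.802, 11.718)
t=1.800: state=(5.390, 6.874, 10.369)
t=2.000: state=(8.302, 8.985, 15.339)
t=2.200: state=(6.585, 4.850, 17.060)
t=2.400: state=(4.385, 4.133, 13.019)
t=2.600: state=(5.333, 6.409, 11.250)
t=2.800: state=(7.670, 8.434, 14.501)
t=3.000: state=(6.921, 5.671, 16.709)
t=3.200: state=(4.950, 4.554, 13.753)
t=3.400: state=(5.442, 6.224, 12.005)
t=3.600: state=(7.248, 7.913, 14.193)
t=3.765: state=(7.227, 6.541, 16.219)
largest grid value and its neighbours: z(0.395)=19.90576, z(0.400)=19.91074, z(0.405)=19.90158
parabola through these three points peaks at t≈0.399 with z≈19.91089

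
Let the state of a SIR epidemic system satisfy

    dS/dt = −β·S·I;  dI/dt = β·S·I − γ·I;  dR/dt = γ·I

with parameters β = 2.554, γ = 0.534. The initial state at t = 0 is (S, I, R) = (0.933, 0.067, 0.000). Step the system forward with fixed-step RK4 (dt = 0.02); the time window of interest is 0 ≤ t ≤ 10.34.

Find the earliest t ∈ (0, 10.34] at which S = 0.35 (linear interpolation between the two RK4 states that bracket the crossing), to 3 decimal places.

t=0.000: state=(0.933, 0.067, 0.000)
step 1 (dt=0.02): k1=(-0.160, 0.124, 0.036), k2=(-0.162, 0.126, 0.036), k3=(-0.162, 0.126, 0.036), k4=(-0.165, 0.128, 0.037); state += dt/6·(k1+2k2+2k3+k4)
t=0.020: state=(0.930, 0.070, 0.001)
t=0.040: state=(0.926, 0.072, 0.001)
t=0.060: state=(0.923, 0.075, 0.002)
continuing one RK4 step at a time; state shown every 25 steps (Δt=0.5):
t=0.500: state=(0.813, 0.158, 0.029)
t=1.000: state=(0.609, 0.302, 0.089)
t=1.500: state=(0.378, 0.433, 0.189)
t=1.560: state=(0.354, 0.444, 0.203)
next step: t=1.580: state=(0.346, 0.447, 0.208) — S has crossed 0.35
linear interpolation between t=1.560 (0.35357) and t=1.580 (0.34563) → t≈1.569

t = 1.569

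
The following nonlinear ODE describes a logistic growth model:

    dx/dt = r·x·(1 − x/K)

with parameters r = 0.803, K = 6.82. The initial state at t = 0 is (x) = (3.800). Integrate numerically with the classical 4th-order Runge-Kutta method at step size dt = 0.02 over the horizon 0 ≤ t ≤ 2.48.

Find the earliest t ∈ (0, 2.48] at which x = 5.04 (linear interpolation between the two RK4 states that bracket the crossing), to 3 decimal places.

t = 1.010

t=0.000: state=(3.800)
step 1 (dt=0.02): k1=(1.351), k2=(1.350), k3=(1.350), k4=(1.349); state += dt/6·(k1+2k2+2k3+k4)
t=0.020: state=(3.827)
t=0.040: state=(3.854)
t=0.060: state=(3.881)
continuing one RK4 step at a time; state shown every 5 steps (Δt=0.1):
t=0.100: state=(3.934)
t=0.200: state=(4.067)
t=0.300: state=(4.198)
t=0.400: state=(4.326)
t=0.500: state=(4.452)
t=0.600: state=(4.574)
t=0.700: state=(4.694)
t=0.800: state=(4.809)
t=0.900: state=(4.921)
t=1.000: state=(5.029)
next step: t=1.020: state=(5.051) — x has crossed 5.04
linear interpolation between t=1.000 (5.02939) and t=1.020 (5.05052) → t≈1.010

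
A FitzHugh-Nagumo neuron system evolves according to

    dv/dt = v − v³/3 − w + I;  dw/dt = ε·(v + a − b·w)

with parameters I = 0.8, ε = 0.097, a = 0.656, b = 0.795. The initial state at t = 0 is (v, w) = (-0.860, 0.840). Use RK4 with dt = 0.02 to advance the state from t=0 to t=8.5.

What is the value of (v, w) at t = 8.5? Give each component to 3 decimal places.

(v, w) = (-1.061, 0.011)

t=0.000: state=(-0.860, 0.840)
step 1 (dt=0.02): k1=(-0.688, -0.085), k2=(-0.689, -0.085), k3=(-0.689, -0.085), k4=(-0.690, -0.086); state += dt/6·(k1+2k2+2k3+k4)
t=0.020: state=(-0.874, 0.838)
t=0.040: state=(-0.888, 0.837)
t=0.060: state=(-0.901, 0.835)
continuing one RK4 step at a time; state shown every 25 steps (Δt=0.5):
t=0.500: state=(-1.196, 0.790)
t=1.000: state=(-1.445, 0.728)
t=1.500: state=(-1.568, 0.660)
t=2.000: state=(-1.605, 0.590)
t=2.500: state=(-1.597, 0.523)
t=3.000: state=(-1.571, 0.459)
t=3.500: state=(-1.537, 0.399)
t=4.000: state=(-1.498, 0.343)
t=4.500: state=(-1.457, 0.291)
t=5.000: state=(-1.415, 0.243)
t=5.500: state=(-1.371, 0.198)
t=6.000: state=(-1.325, 0.158)
t=6.500: state=(-1.278, 0.121)
t=7.000: state=(-1.229, 0.088)
t=7.500: state=(-1.176, 0.059)
t=8.000: state=(-1.121, 0.033)
t=8.500: state=(-1.061, 0.011)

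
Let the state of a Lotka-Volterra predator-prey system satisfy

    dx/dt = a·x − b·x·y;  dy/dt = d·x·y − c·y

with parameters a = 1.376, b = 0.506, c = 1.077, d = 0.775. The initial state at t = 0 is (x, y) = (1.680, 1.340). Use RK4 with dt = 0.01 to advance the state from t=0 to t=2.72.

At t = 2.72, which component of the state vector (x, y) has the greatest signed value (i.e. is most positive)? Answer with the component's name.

largest component: y

t=0.000: state=(1.680, 1.340)
step 1 (dt=0.01): k1=(1.173, 0.302), k2=(1.175, 0.308), k3=(1.175, 0.308), k4=(1.178, 0.314); state += dt/6·(k1+2k2+2k3+k4)
t=0.010: state=(1.692, 1.343)
t=0.020: state=(1.704, 1.346)
t=0.030: state=(1.715, 1.350)
continuing one RK4 step at a time; state shown every 10 steps (Δt=0.1):
t=0.100: state=(1.800, 1.377)
t=0.200: state=(1.924, 1.428)
t=0.300: state=(2.051, 1.496)
t=0.400: state=(2.177, 1.582)
t=0.500: state=(2.300, 1.690)
t=0.600: state=(2.415, 1.822)
t=0.700: state=(2.517, 1.980)
t=0.800: state=(2.601, 2.168)
t=0.900: state=(2.660, 2.388)
t=1.000: state=(2.689, 2.638)
t=1.100: state=(2.681, 2.918)
t=1.200: state=(2.634, 3.220)
t=1.300: state=(2.548, 3.535)
t=1.400: state=(2.426, 3.849)
t=1.500: state=(2.273, 4.147)
t=1.600: state=(2.100, 4.412)
t=1.700: state=(1.917, 4.629)
t=1.800: state=(1.733, 4.788)
t=1.900: state=(1.557, 4.883)
t=2.000: state=(1.394, 4.915)
t=2.100: state=(1.248, 4.888)
t=2.200: state=(1.120, 4.810)
t=2.300: state=(1.010, 4.690)
t=2.400: state=(0.918, 4.538)
t=2.500: state=(0.841, 4.361)
t=2.600: state=(0.778, 4.169)
t=2.700: state=(0.726, 3.968)
t=2.720: state=(0.717, 3.927)
compare at T: x=0.717, y=3.927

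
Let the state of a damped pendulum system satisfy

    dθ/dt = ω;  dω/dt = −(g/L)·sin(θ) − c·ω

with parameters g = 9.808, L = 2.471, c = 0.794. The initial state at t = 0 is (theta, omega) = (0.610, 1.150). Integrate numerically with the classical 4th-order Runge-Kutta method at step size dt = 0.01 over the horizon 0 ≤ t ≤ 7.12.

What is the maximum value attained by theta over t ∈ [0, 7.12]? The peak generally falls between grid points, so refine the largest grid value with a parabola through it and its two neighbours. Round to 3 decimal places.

max theta = 0.817

t=0.000: state=(0.610, 1.150)
step 1 (dt=0.01): k1=(1.150, -3.187), k2=(1.134, -3.193), k3=(1.134, -3.193), k4=(1.118, -3.198); state += dt/6·(k1+2k2+2k3+k4)
t=0.010: state=(0.621, 1.118)
t=0.020: state=(0.632, 1.086)
t=0.030: state=(0.643, 1.054)
continuing one RK4 step at a time; state shown every 25 steps (Δt=0.25):
t=0.250: state=(0.797, 0.348)
t=0.500: state=(0.792, -0.366)
t=0.750: state=(0.630, -0.892)
t=1.000: state=(0.367, -1.161)
t=1.250: state=(0.073, -1.143)
t=1.500: state=(-0.184, -0.879)
t=1.750: state=(-0.354, -0.472)
t=2.000: state=(-0.418, -0.040)
t=2.250: state=(-0.380, 0.323)
t=2.500: state=(-0.267, 0.554)
t=2.750: state=(-0.117, 0.625)
t=3.000: state=(0.032, 0.547)
t=3.250: state=(0.148, 0.362)
t=3.500: state=(0.210, 0.132)
t=3.750: state=(0.215, -0.085)
t=4.000: state=(0.172, -0.245)
t=4.250: state=(0.099, -0.323)
t=4.500: state=(0.018, -0.316)
t=4.750: state=(-0.053, -0.240)
t=5.000: state=(-0.099, -0.126)
t=5.250: state=(-0.115, -0.004)
t=5.500: state=(-0.103, 0.097)
t=5.750: state=(-0.070, 0.158)
t=6.000: state=(-0.028, 0.173)
t=6.250: state=(0.013, 0.148)
t=6.500: state=(0.044, 0.095)
t=6.750: state=(0.059, 0.030)
t=7.000: state=(0.059, -0.030)
t=7.120: state=(0.054, -0.053)
largest grid value and its neighbours: theta(0.360)=0.81669, theta(0.370)=0.81670, theta(0.380)=0.81643
parabola through these three points peaks at t≈0.366 with theta≈0.81673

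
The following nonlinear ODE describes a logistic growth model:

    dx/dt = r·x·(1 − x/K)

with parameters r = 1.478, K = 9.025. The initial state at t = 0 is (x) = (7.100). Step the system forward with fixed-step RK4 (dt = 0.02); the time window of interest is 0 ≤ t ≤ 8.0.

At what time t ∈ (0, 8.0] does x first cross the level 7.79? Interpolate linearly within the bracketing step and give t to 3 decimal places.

t=0.000: state=(7.100)
step 1 (dt=0.02): k1=(2.238), k2=(2.219), k3=(2.219), k4=(2.200); state += dt/6·(k1+2k2+2k3+k4)
t=0.020: state=(7.144)
t=0.040: state=(7.188)
t=0.060: state=(7.231)
t=0.360: state=(7.785)
next step: t=0.380: state=(7.816) — x has crossed 7.79
linear interpolation between t=0.360 (7.78517) and t=0.380 (7.81645) → t≈0.363

t = 0.363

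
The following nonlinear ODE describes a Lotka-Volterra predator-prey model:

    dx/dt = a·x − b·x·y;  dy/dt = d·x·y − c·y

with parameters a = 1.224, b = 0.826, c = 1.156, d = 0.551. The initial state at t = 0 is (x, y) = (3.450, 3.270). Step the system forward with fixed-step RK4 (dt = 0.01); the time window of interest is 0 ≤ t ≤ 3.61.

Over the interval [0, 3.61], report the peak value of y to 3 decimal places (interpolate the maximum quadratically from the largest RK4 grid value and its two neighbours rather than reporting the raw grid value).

max y = 3.631

t=0.000: state=(3.450, 3.270)
step 1 (dt=0.01): k1=(-5.096, 2.436), k2=(-5.093, 2.399), k3=(-5.092, 2.399), k4=(-5.088, 2.361); state += dt/6·(k1+2k2+2k3+k4)
t=0.010: state=(3.399, 3.294)
t=0.020: state=(3.348, 3.317)
t=0.030: state=(3.298, 3.340)
continuing one RK4 step at a time; state shown every 20 steps (Δt=0.2):
t=0.200: state=(2.488, 3.594)
t=0.400: state=(1.748, 3.594)
t=0.600: state=(1.255, 3.358)
t=0.800: state=(0.947, 3.004)
t=1.000: state=(0.760, 2.617)
t=1.200: state=(0.650, 2.243)
t=1.400: state=(0.590, 1.905)
t=1.600: state=(0.564, 1.611)
t=1.800: state=(0.564, 1.360)
t=2.000: state=(0.586, 1.150)
t=2.200: state=(0.628, 0.975)
t=2.400: state=(0.691, 0.832)
t=2.600: state=(0.777, 0.716)
t=2.800: state=(0.889, 0.623)
t=3.000: state=(1.031, 0.549)
t=3.200: state=(1.209, 0.493)
t=3.400: state=(1.428, 0.452)
t=3.600: state=(1.697, 0.426)
t=3.610: state=(1.712, 0.425)
largest grid value and its neighbours: y(0.290)=3.63075, y(0.300)=3.63087, y(0.310)=3.63025
parabola through these three points peaks at t≈0.297 with y≈3.63091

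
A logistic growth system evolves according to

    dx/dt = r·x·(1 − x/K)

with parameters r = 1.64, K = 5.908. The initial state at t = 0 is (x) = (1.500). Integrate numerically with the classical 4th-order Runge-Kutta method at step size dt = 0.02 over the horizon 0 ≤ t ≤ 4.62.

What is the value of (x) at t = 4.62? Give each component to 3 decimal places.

(x) = (5.899)

t=0.000: state=(1.500)
step 1 (dt=0.02): k1=(1.835), k2=(1.850), k3=(1.850), k4=(1.865); state += dt/6·(k1+2k2+2k3+k4)
t=0.020: state=(1.537)
t=0.040: state=(1.575)
t=0.060: state=(1.613)
continuing one RK4 step at a time; state shown every 10 steps (Δt=0.2):
t=0.200: state=(1.895)
t=0.400: state=(2.340)
t=0.600: state=(2.815)
t=0.800: state=(3.298)
t=1.000: state=(3.763)
t=1.200: state=(4.188)
t=1.400: state=(4.559)
t=1.600: state=(4.870)
t=1.800: state=(5.122)
t=2.000: state=(5.320)
t=2.200: state=(5.472)
t=2.400: state=(5.587)
t=2.600: state=(5.673)
t=2.800: state=(5.737)
t=3.000: state=(5.784)
t=3.200: state=(5.818)
t=3.400: state=(5.843)
t=3.600: state=(5.861)
t=3.800: state=(5.874)
t=4.000: state=(5.884)
t=4.200: state=(5.890)
t=4.400: state=(5.895)
t=4.600: state=(5.899)
t=4.620: state=(5.899)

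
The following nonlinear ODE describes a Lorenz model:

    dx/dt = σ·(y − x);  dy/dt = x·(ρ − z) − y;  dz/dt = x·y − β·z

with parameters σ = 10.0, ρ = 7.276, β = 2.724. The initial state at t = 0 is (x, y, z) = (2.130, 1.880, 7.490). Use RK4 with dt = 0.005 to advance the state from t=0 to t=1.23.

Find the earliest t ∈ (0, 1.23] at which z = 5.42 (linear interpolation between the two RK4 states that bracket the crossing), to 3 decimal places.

t=0.000: state=(2.130, 1.880, 7.490)
step 1 (dt=0.005): k1=(-2.500, -2.336, -16.398), k2=(-2.496, -2.242, -16.311), k3=(-2.494, -2.242, -16.311), k4=(-2.487, -2.149, -16.223); state += dt/6·(k1+2k2+2k3+k4)
t=0.005: state=(2.118, 1.869, 7.408)
t=0.010: state=(2.105, 1.858, 7.328)
t=0.015: state=(2.093, 1.849, 7.248)
continuing one RK4 step at a time; state shown every 10 steps (Δt=0.05):
t=0.050: state=(2.013, 1.807, 6.714)
t=0.100: state=(1.930, 1.806, 6.025)
t=0.150: state=(1.892, 1.863, 5.421)
next step: t=0.155: state=(1.890, 1.872, 5.365) — z has crossed 5.42
linear interpolation between t=0.150 (5.42057) and t=0.155 (5.36478) → t≈0.150

t = 0.150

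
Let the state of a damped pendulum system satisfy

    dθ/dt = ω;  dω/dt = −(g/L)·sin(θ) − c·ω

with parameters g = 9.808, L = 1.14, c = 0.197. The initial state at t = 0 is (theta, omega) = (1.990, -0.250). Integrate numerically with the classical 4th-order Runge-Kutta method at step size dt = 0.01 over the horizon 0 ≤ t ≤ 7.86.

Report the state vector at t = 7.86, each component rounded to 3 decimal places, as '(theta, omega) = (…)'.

(theta, omega) = (-0.008, -2.381)

t=0.000: state=(1.990, -0.250)
step 1 (dt=0.01): k1=(-0.250, -7.809), k2=(-0.289, -7.806), k3=(-0.289, -7.807), k4=(-0.328, -7.804); state += dt/6·(k1+2k2+2k3+k4)
t=0.010: state=(1.987, -0.328)
t=0.020: state=(1.983, -0.406)
t=0.030: state=(1.979, -0.484)
continuing one RK4 step at a time; state shown every 50 steps (Δt=0.5):
t=0.500: state=(0.879, -4.101)
t=1.000: state=(-1.207, -2.913)
t=1.500: state=(-1.567, 1.423)
t=2.000: state=(0.012, 4.129)
t=2.500: state=(1.416, 0.863)
t=3.000: state=(0.811, -3.064)
t=3.500: state=(-0.872, -2.521)
t=4.000: state=(-1.138, 1.477)
t=4.500: state=(0.247, 3.174)
t=5.000: state=(1.126, -0.057)
t=5.500: state=(0.258, -2.914)
t=6.000: state=(-0.921, -1.052)
t=6.500: state=(-0.579, 2.196)
t=7.000: state=(0.629, 1.780)
t=7.500: state=(0.733, -1.366)
t=7.860: state=(-0.008, -2.381)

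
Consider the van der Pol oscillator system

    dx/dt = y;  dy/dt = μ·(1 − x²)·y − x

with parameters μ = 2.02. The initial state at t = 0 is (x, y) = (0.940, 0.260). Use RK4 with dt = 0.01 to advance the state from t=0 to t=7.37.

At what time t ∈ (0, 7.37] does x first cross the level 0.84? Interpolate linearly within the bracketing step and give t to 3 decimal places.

t=0.000: state=(0.940, 0.260)
step 1 (dt=0.01): k1=(0.260, -0.879), k2=(0.256, -0.882), k3=(0.256, -0.882), k4=(0.251, -0.886); state += dt/6·(k1+2k2+2k3+k4)
t=0.010: state=(0.943, 0.251)
t=0.020: state=(0.945, 0.242)
t=0.030: state=(0.947, 0.233)
continuing one RK4 step at a time; state shown every 25 steps (Δt=0.25):
t=0.250: state=(0.976, 0.025)
t=0.500: state=(0.952, -0.221)
t=0.750: state=(0.865, -0.480)
t=0.790: state=(0.845, -0.525)
next step: t=0.800: state=(0.840, -0.536) — x has crossed 0.84
linear interpolation between t=0.790 (0.84482) and t=0.800 (0.83952) → t≈0.799

t = 0.799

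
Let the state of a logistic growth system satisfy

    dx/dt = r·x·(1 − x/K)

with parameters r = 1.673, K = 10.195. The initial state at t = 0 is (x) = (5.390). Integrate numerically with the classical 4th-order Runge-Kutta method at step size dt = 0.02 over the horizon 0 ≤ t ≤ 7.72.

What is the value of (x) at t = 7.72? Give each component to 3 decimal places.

(x) = (10.195)

t=0.000: state=(5.390)
step 1 (dt=0.02): k1=(4.250), k2=(4.246), k3=(4.246), k4=(4.241); state += dt/6·(k1+2k2+2k3+k4)
t=0.020: state=(5.475)
t=0.040: state=(5.560)
t=0.060: state=(5.644)
continuing one RK4 step at a time; state shown every 25 steps (Δt=0.5):
t=0.500: state=(7.355)
t=1.000: state=(8.734)
t=1.500: state=(9.506)
t=2.000: state=(9.885)
t=2.500: state=(10.058)
t=3.000: state=(10.135)
t=3.500: state=(10.169)
t=4.000: state=(10.184)
t=4.500: state=(10.190)
t=5.000: state=(10.193)
t=5.500: state=(10.194)
t=6.000: state=(10.195)
t=6.500: state=(10.195)
t=7.000: state=(10.195)
t=7.500: state=(10.195)
t=7.720: state=(10.195)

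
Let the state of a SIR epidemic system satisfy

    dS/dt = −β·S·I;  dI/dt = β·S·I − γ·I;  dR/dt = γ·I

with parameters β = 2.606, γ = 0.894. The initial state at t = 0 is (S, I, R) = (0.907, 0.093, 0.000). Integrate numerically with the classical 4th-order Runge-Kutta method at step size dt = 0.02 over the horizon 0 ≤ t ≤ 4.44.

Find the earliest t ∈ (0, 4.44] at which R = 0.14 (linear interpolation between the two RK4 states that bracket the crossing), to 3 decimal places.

t=0.000: state=(0.907, 0.093, 0.000)
step 1 (dt=0.02): k1=(-0.220, 0.137, 0.083), k2=(-0.223, 0.138, 0.084), k3=(-0.223, 0.138, 0.084), k4=(-0.225, 0.140, 0.086); state += dt/6·(k1+2k2+2k3+k4)
t=0.020: state=(0.903, 0.096, 0.002)
t=0.040: state=(0.898, 0.099, 0.003)
t=0.060: state=(0.893, 0.101, 0.005)
continuing one RK4 step at a time; state shown every 10 steps (Δt=0.2):
t=0.200: state=(0.858, 0.123, 0.019)
t=0.400: state=(0.797, 0.159, 0.044)
t=0.600: state=(0.726, 0.197, 0.076)
t=0.800: state=(0.649, 0.236, 0.115)
t=0.900: state=(0.608, 0.255, 0.137)
next step: t=0.920: state=(0.600, 0.258, 0.142) — R has crossed 0.14
linear interpolation between t=0.900 (0.13695) and t=0.920 (0.14154) → t≈0.913

t = 0.913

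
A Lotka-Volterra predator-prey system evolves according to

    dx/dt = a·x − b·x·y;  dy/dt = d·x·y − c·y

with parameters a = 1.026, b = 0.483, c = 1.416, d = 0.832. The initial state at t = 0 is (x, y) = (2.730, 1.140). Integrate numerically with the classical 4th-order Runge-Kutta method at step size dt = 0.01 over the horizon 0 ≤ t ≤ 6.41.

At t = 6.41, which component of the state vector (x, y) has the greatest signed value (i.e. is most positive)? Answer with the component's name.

t=0.000: state=(2.730, 1.140)
step 1 (dt=0.01): k1=(1.298, 0.975), k2=(1.294, 0.985), k3=(1.294, 0.985), k4=(1.291, 0.996); state += dt/6·(k1+2k2+2k3+k4)
t=0.010: state=(2.743, 1.150)
t=0.020: state=(2.756, 1.160)
t=0.030: state=(2.769, 1.170)
continuing one RK4 step at a time; state shown every 25 steps (Δt=0.25):
t=0.250: state=(3.021, 1.457)
t=0.500: state=(3.184, 1.956)
t=0.750: state=(3.120, 2.657)
t=1.000: state=(2.787, 3.462)
t=1.250: state=(2.272, 4.119)
t=1.500: state=(1.749, 4.387)
t=1.750: state=(1.338, 4.235)
t=2.000: state=(1.062, 3.807)
t=2.250: state=(0.895, 3.270)
t=2.500: state=(0.805, 2.736)
t=2.750: state=(0.770, 2.261)
t=3.000: state=(0.777, 1.863)
t=3.250: state=(0.818, 1.542)
t=3.500: state=(0.891, 1.292)
t=3.750: state=(0.998, 1.103)
t=4.000: state=(1.138, 0.966)
t=4.250: state=(1.317, 0.875)
t=4.500: state=(1.537, 0.826)
t=4.750: state=(1.799, 0.819)
t=5.000: state=(2.102, 0.862)
t=5.250: state=(2.434, 0.970)
t=5.500: state=(2.767, 1.169)
t=5.750: state=(3.048, 1.505)
t=6.000: state=(3.190, 2.027)
t=6.250: state=(3.095, 2.749)
t=6.410: state=(2.891, 3.268)
compare at T: x=2.891, y=3.268

largest component: y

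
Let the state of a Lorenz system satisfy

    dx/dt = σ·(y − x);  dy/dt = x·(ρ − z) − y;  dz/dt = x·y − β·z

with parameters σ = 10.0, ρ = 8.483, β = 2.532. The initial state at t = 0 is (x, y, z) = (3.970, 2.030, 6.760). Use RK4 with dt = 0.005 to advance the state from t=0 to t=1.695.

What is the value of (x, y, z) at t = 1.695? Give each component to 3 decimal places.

t=0.000: state=(3.970, 2.030, 6.760)
step 1 (dt=0.005): k1=(-19.400, 4.810, -9.057), k2=(-18.795, 4.804, -9.051), k3=(-18.810, 4.806, -9.048), k4=(-18.219, 4.800, -9.040); state += dt/6·(k1+2k2+2k3+k4)
t=0.005: state=(3.876, 2.054, 6.715)
t=0.010: state=(3.788, 2.078, 6.670)
t=0.015: state=(3.705, 2.102, 6.625)
continuing one RK4 step at a time; state shown every 20 steps (Δt=0.1):
t=0.100: state=(2.920, 2.513, 5.909)
t=0.200: state=(2.859, 3.061, 5.286)
t=0.300: state=(3.229, 3.739, 5.016)
t=0.400: state=(3.839, 4.529, 5.190)
t=0.500: state=(4.563, 5.290, 5.871)
t=0.600: state=(5.215, 5.750, 6.980)
t=0.700: state=(5.550, 5.655, 8.175)
t=0.800: state=(5.410, 5.042, 8.962)
t=0.900: state=(4.891, 4.272, 9.074)
t=1.000: state=(4.270, 3.688, 8.637)
t=1.100: state=(3.783, 3.406, 7.948)
t=1.200: state=(3.526, 3.390, 7.253)
t=1.300: state=(3.499, 3.574, 6.702)
t=1.400: state=(3.661, 3.902, 6.382)
t=1.500: state=(3.961, 4.308, 6.338)
t=1.600: state=(4.330, 4.704, 6.579)
t=1.695: state=(4.661, 4.968, 7.021)

(x, y, z) = (4.661, 4.968, 7.021)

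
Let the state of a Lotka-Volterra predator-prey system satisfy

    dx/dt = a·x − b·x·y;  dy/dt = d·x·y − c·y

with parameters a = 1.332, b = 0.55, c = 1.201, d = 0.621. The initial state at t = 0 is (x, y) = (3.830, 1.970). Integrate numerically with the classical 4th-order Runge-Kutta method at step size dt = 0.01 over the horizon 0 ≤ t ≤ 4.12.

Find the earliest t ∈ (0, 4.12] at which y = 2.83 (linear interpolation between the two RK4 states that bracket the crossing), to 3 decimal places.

t=0.000: state=(3.830, 1.970)
step 1 (dt=0.01): k1=(0.952, 2.320), k2=(0.928, 2.339), k3=(0.928, 2.339), k4=(0.905, 2.359); state += dt/6·(k1+2k2+2k3+k4)
t=0.010: state=(3.839, 1.993)
t=0.020: state=(3.848, 2.017)
t=0.030: state=(3.856, 2.041)
continuing one RK4 step at a time; state shown every 20 steps (Δt=0.2):
t=0.200: state=(3.913, 2.512)
t=0.290: state=(3.868, 2.803)
next step: t=0.300: state=(3.859, 2.837) — y has crossed 2.83
linear interpolation between t=0.290 (2.80276) and t=0.300 (2.83654) → t≈0.298

t = 0.298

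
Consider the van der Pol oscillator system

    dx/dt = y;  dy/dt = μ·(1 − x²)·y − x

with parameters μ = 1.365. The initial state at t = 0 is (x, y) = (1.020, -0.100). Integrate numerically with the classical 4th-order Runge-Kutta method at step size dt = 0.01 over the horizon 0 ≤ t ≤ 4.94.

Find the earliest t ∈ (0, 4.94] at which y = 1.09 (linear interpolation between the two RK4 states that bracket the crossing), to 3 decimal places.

t=0.000: state=(1.020, -0.100)
step 1 (dt=0.01): k1=(-0.100, -1.014), k2=(-0.105, -1.014), k3=(-0.105, -1.014), k4=(-0.110, -1.013); state += dt/6·(k1+2k2+2k3+k4)
t=0.010: state=(1.019, -0.110)
t=0.020: state=(1.018, -0.120)
t=0.030: state=(1.017, -0.130)
continuing one RK4 step at a time; state shown every 20 steps (Δt=0.2):
t=0.200: state=(0.980, -0.301)
t=0.400: state=(0.900, -0.502)
t=0.600: state=(0.778, -0.720)
t=0.800: state=(0.609, -0.978)
t=1.000: state=(0.382, -1.311)
t=1.200: state=(0.078, -1.749)
t=1.400: state=(-0.323, -2.257)
t=1.600: state=(-0.814, -2.585)
t=1.800: state=(-1.313, -2.268)
t=2.000: state=(-1.679, -1.343)
t=2.200: state=(-1.855, -0.475)
t=2.400: state=(-1.893, 0.034)
t=2.600: state=(-1.858, 0.289)
t=2.800: state=(-1.786, 0.424)
t=3.000: state=(-1.692, 0.512)
t=3.200: state=(-1.582, 0.588)
t=3.400: state=(-1.456, 0.668)
t=3.600: state=(-1.313, 0.766)
t=3.800: state=(-1.148, 0.895)
t=4.000: state=(-0.952, 1.078)
t=4.010: state=(-0.941, 1.089)
next step: t=4.020: state=(-0.930, 1.100) — y has crossed 1.09
linear interpolation between t=4.010 (1.08879) and t=4.020 (1.10001) → t≈4.011

t = 4.011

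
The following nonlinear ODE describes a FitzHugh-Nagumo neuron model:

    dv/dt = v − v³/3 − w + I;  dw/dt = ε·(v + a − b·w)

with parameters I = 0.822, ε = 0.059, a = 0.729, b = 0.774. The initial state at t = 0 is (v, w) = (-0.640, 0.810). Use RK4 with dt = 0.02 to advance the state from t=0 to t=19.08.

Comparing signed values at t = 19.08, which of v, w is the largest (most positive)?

t=0.000: state=(-0.640, 0.810)
step 1 (dt=0.02): k1=(-0.541, -0.032), k2=(-0.543, -0.032), k3=(-0.543, -0.032), k4=(-0.546, -0.032); state += dt/6·(k1+2k2+2k3+k4)
t=0.020: state=(-0.651, 0.809)
t=0.040: state=(-0.662, 0.809)
t=0.060: state=(-0.673, 0.808)
continuing one RK4 step at a time; state shown every 50 steps (Δt=1):
t=1.000: state=(-1.240, 0.762)
t=2.000: state=(-1.573, 0.686)
t=3.000: state=(-1.618, 0.605)
t=4.000: state=(-1.588, 0.528)
t=5.000: state=(-1.543, 0.456)
t=6.000: state=(-1.494, 0.390)
t=7.000: state=(-1.443, 0.330)
t=8.000: state=(-1.391, 0.275)
t=9.000: state=(-1.337, 0.226)
t=10.000: state=(-1.280, 0.183)
t=11.000: state=(-1.220, 0.145)
t=12.000: state=(-1.155, 0.112)
t=13.000: state=(-1.082, 0.084)
t=14.000: state=(-0.997, 0.063)
t=15.000: state=(-0.892, 0.047)
t=16.000: state=(-0.750, 0.040)
t=17.000: state=(-0.521, 0.043)
t=18.000: state=(-0.054, 0.064)
t=19.000: state=(1.032, 0.129)
t=19.080: state=(1.140, 0.137)
compare at T: v=1.140, w=0.137

largest component: v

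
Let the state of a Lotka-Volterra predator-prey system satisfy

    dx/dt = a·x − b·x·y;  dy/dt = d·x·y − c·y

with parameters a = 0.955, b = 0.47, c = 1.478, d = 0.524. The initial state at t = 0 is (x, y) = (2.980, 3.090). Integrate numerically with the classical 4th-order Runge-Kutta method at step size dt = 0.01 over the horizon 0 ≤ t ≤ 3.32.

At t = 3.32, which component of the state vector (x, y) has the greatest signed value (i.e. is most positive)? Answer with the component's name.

t=0.000: state=(2.980, 3.090)
step 1 (dt=0.01): k1=(-1.482, 0.258), k2=(-1.480, 0.246), k3=(-1.480, 0.246), k4=(-1.478, 0.234); state += dt/6·(k1+2k2+2k3+k4)
t=0.010: state=(2.965, 3.092)
t=0.020: state=(2.950, 3.095)
t=0.030: state=(2.936, 3.097)
continuing one RK4 step at a time; state shown every 20 steps (Δt=0.2):
t=0.200: state=(2.695, 3.095)
t=0.400: state=(2.447, 3.014)
t=0.600: state=(2.246, 2.866)
t=0.800: state=(2.094, 2.676)
t=1.000: state=(1.991, 2.466)
t=1.200: state=(1.931, 2.252)
t=1.400: state=(1.909, 2.049)
t=1.600: state=(1.923, 1.863)
t=1.800: state=(1.970, 1.700)
t=2.000: state=(2.046, 1.560)
t=2.200: state=(2.150, 1.446)
t=2.400: state=(2.282, 1.357)
t=2.600: state=(2.439, 1.293)
t=2.800: state=(2.620, 1.254)
t=3.000: state=(2.821, 1.241)
t=3.200: state=(3.038, 1.255)
t=3.320: state=(3.172, 1.277)
compare at T: x=3.172, y=1.277

largest component: x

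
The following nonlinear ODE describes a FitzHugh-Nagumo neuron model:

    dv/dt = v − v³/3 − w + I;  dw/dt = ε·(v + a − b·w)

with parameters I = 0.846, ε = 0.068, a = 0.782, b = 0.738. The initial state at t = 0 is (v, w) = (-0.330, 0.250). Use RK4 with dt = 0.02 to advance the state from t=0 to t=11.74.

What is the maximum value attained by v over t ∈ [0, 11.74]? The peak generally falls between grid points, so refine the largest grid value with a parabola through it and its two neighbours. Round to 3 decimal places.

max v = 1.849

t=0.000: state=(-0.330, 0.250)
step 1 (dt=0.02): k1=(0.278, 0.018), k2=(0.280, 0.018), k3=(0.280, 0.018), k4=(0.283, 0.019); state += dt/6·(k1+2k2+2k3+k4)
t=0.020: state=(-0.324, 0.250)
t=0.040: state=(-0.319, 0.251)
t=0.060: state=(-0.313, 0.251)
continuing one RK4 step at a time; state shown every 25 steps (Δt=0.5):
t=0.500: state=(-0.157, 0.262)
t=1.000: state=(0.116, 0.280)
t=1.500: state=(0.541, 0.310)
t=2.000: state=(1.105, 0.356)
t=2.500: state=(1.581, 0.420)
t=3.000: state=(1.796, 0.493)
t=3.500: state=(1.847, 0.568)
t=4.000: state=(1.841, 0.643)
t=4.500: state=(1.818, 0.714)
t=5.000: state=(1.790, 0.783)
t=5.500: state=(1.760, 0.850)
t=6.000: state=(1.729, 0.914)
t=6.500: state=(1.698, 0.975)
t=7.000: state=(1.666, 1.033)
t=7.500: state=(1.634, 1.089)
t=8.000: state=(1.602, 1.143)
t=8.500: state=(1.569, 1.194)
t=9.000: state=(1.535, 1.243)
t=9.500: state=(1.501, 1.289)
t=10.000: state=(1.466, 1.334)
t=10.500: state=(1.429, 1.375)
t=11.000: state=(1.392, 1.415)
t=11.500: state=(1.353, 1.452)
t=11.740: state=(1.334, 1.469)
largest grid value and its neighbours: v(3.620)=1.84891, v(3.640)=1.84892, v(3.660)=1.84886
parabola through these three points peaks at t≈3.632 with v≈1.84892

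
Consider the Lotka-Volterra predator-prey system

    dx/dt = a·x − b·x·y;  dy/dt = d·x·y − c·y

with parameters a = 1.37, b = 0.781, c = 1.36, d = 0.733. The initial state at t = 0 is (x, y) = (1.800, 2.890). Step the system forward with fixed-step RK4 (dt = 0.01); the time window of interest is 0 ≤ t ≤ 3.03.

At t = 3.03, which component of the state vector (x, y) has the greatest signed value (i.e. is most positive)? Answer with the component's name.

t=0.000: state=(1.800, 2.890)
step 1 (dt=0.01): k1=(-1.597, -0.117), k2=(-1.589, -0.134), k3=(-1.589, -0.134), k4=(-1.581, -0.151); state += dt/6·(k1+2k2+2k3+k4)
t=0.010: state=(1.784, 2.889)
t=0.020: state=(1.768, 2.887)
t=0.030: state=(1.753, 2.885)
continuing one RK4 step at a time; state shown every 10 steps (Δt=0.1):
t=0.100: state=(1.649, 2.862)
t=0.200: state=(1.515, 2.805)
t=0.300: state=(1.400, 2.724)
t=0.400: state=(1.303, 2.625)
t=0.500: state=(1.222, 2.513)
t=0.600: state=(1.157, 2.393)
t=0.700: state=(1.106, 2.269)
t=0.800: state=(1.068, 2.145)
t=0.900: state=(1.041, 2.023)
t=1.000: state=(1.024, 1.904)
t=1.100: state=(1.017, 1.791)
t=1.200: state=(1.018, 1.684)
t=1.300: state=(1.028, 1.584)
t=1.400: state=(1.045, 1.492)
t=1.500: state=(1.070, 1.407)
t=1.600: state=(1.103, 1.330)
t=1.700: state=(1.143, 1.260)
t=1.800: state=(1.191, 1.198)
t=1.900: state=(1.247, 1.144)
t=2.000: state=(1.310, 1.096)
t=2.100: state=(1.382, 1.056)
t=2.200: state=(1.461, 1.023)
t=2.300: state=(1.548, 0.997)
t=2.400: state=(1.644, 0.978)
t=2.500: state=(1.748, 0.967)
t=2.600: state=(1.859, 0.963)
t=2.700: state=(1.977, 0.967)
t=2.800: state=(2.102, 0.980)
t=2.900: state=(2.231, 1.003)
t=3.000: state=(2.363, 1.036)
t=3.030: state=(2.402, 1.048)
compare at T: x=2.402, y=1.048

largest component: x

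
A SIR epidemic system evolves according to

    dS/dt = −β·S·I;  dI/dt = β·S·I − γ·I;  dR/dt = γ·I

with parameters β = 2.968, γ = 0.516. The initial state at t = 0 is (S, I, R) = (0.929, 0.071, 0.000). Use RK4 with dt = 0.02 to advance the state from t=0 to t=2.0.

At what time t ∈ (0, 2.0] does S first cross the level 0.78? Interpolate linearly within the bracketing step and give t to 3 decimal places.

t=0.000: state=(0.929, 0.071, 0.000)
step 1 (dt=0.02): k1=(-0.196, 0.159, 0.037), k2=(-0.200, 0.162, 0.037), k3=(-0.200, 0.162, 0.037), k4=(-0.204, 0.166, 0.038); state += dt/6·(k1+2k2+2k3+k4)
t=0.020: state=(0.925, 0.074, 0.001)
t=0.040: state=(0.921, 0.078, 0.002)
t=0.060: state=(0.917, 0.081, 0.002)
continuing one RK4 step at a time; state shown every 5 steps (Δt=0.1):
t=0.100: state=(0.907, 0.089, 0.004)
t=0.200: state=(0.881, 0.110, 0.009)
t=0.300: state=(0.850, 0.135, 0.015)
t=0.400: state=(0.813, 0.164, 0.023)
t=0.460: state=(0.788, 0.183, 0.029)
next step: t=0.480: state=(0.780, 0.190, 0.030) — S has crossed 0.78
linear interpolation between t=0.460 (0.78837) and t=0.480 (0.77969) → t≈0.479

t = 0.479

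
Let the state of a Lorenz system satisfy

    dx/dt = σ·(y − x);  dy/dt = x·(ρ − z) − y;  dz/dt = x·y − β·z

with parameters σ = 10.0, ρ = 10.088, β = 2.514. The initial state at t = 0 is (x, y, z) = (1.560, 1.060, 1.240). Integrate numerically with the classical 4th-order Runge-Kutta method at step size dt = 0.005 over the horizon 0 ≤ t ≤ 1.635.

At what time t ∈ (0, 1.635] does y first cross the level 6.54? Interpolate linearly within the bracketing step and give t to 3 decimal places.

t=0.000: state=(1.560, 1.060, 1.240)
step 1 (dt=0.005): k1=(-5.000, 12.743, -1.464), k2=(-4.556, 12.606, -1.419), k3=(-4.571, 12.616, -1.418), k4=(-4.141, 12.488, -1.373); state += dt/6·(k1+2k2+2k3+k4)
t=0.005: state=(1.537, 1.123, 1.233)
t=0.010: state=(1.519, 1.185, 1.226)
t=0.015: state=(1.504, 1.246, 1.220)
continuing one RK4 step at a time; state shown every 20 steps (Δt=0.1):
t=0.100: state=(1.683, 2.258, 1.194)
t=0.200: state=(2.579, 3.785, 1.497)
t=0.300: state=(4.109, 5.963, 2.618)
t=0.320: state=(4.492, 6.464, 3.011)
next step: t=0.325: state=(4.591, 6.591, 3.121) — y has crossed 6.54
linear interpolation between t=0.320 (6.46447) and t=0.325 (6.59129) → t≈0.323

t = 0.323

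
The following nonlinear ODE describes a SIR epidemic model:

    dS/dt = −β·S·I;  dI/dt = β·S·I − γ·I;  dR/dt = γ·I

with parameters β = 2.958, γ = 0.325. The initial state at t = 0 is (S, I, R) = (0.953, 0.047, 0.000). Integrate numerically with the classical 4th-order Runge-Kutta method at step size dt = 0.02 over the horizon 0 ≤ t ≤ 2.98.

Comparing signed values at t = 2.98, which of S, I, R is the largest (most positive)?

largest component: I

t=0.000: state=(0.953, 0.047, 0.000)
step 1 (dt=0.02): k1=(-0.132, 0.117, 0.015), k2=(-0.136, 0.120, 0.016), k3=(-0.136, 0.120, 0.016), k4=(-0.139, 0.123, 0.016); state += dt/6·(k1+2k2+2k3+k4)
t=0.020: state=(0.950, 0.049, 0.000)
t=0.040: state=(0.947, 0.052, 0.001)
t=0.060: state=(0.944, 0.055, 0.001)
continuing one RK4 step at a time; state shown every 5 steps (Δt=0.1):
t=0.100: state=(0.938, 0.060, 0.002)
t=0.200: state=(0.919, 0.077, 0.004)
t=0.300: state=(0.896, 0.097, 0.007)
t=0.400: state=(0.868, 0.122, 0.010)
t=0.500: state=(0.833, 0.152, 0.015)
t=0.600: state=(0.793, 0.187, 0.020)
t=0.700: state=(0.746, 0.227, 0.027)
t=0.800: state=(0.693, 0.272, 0.035)
t=0.900: state=(0.634, 0.321, 0.045)
t=1.000: state=(0.573, 0.371, 0.056)
t=1.100: state=(0.509, 0.422, 0.069)
t=1.200: state=(0.446, 0.470, 0.083)
t=1.300: state=(0.386, 0.515, 0.099)
t=1.400: state=(0.329, 0.554, 0.117)
t=1.500: state=(0.278, 0.587, 0.135)
t=1.600: state=(0.233, 0.612, 0.155)
t=1.700: state=(0.194, 0.631, 0.175)
t=1.800: state=(0.160, 0.644, 0.196)
t=1.900: state=(0.132, 0.651, 0.217)
t=2.000: state=(0.109, 0.653, 0.238)
t=2.100: state=(0.090, 0.651, 0.259)
t=2.200: state=(0.074, 0.645, 0.280)
t=2.300: state=(0.061, 0.637, 0.301)
t=2.400: state=(0.051, 0.627, 0.322)
t=2.500: state=(0.042, 0.616, 0.342)
t=2.600: state=(0.035, 0.603, 0.362)
t=2.700: state=(0.030, 0.589, 0.381)
t=2.800: state=(0.025, 0.575, 0.400)
t=2.900: state=(0.021, 0.560, 0.418)
t=2.980: state=(0.019, 0.549, 0.433)
compare at T: S=0.019, I=0.549, R=0.433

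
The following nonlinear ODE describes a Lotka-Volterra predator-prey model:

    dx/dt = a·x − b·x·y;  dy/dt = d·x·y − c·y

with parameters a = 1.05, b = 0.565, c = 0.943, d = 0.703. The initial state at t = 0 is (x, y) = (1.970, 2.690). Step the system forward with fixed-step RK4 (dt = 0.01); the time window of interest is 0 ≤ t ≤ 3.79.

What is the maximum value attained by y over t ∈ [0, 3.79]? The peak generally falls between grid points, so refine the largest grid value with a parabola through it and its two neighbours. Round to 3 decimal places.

max y = 3.086

t=0.000: state=(1.970, 2.690)
step 1 (dt=0.01): k1=(-0.926, 1.189), k2=(-0.930, 1.183), k3=(-0.930, 1.183), k4=(-0.934, 1.176); state += dt/6·(k1+2k2+2k3+k4)
t=0.010: state=(1.961, 2.702)
t=0.020: state=(1.951, 2.714)
t=0.030: state=(1.942, 2.725)
continuing one RK4 step at a time; state shown every 20 steps (Δt=0.2):
t=0.200: state=(1.771, 2.899)
t=0.400: state=(1.562, 3.034)
t=0.600: state=(1.362, 3.085)
t=0.800: state=(1.187, 3.055)
t=1.000: state=(1.042, 2.958)
t=1.200: state=(0.927, 2.813)
t=1.400: state=(0.841, 2.637)
t=1.600: state=(0.778, 2.446)
t=1.800: state=(0.736, 2.253)
t=2.000: state=(0.712, 2.065)
t=2.200: state=(0.702, 1.889)
t=2.400: state=(0.707, 1.727)
t=2.600: state=(0.723, 1.581)
t=2.800: state=(0.752, 1.452)
t=3.000: state=(0.792, 1.340)
t=3.200: state=(0.845, 1.245)
t=3.400: state=(0.910, 1.166)
t=3.600: state=(0.987, 1.103)
t=3.790: state=(1.073, 1.058)
largest grid value and its neighbours: y(0.610)=3.08564, y(0.620)=3.08579, y(0.630)=3.08573
parabola through these three points peaks at t≈0.622 with y≈3.08579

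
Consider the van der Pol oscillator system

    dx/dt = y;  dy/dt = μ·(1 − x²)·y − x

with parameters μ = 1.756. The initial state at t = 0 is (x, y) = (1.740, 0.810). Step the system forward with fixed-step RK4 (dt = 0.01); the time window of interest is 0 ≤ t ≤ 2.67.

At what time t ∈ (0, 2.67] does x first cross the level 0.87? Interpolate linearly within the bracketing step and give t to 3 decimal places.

t = 2.026

t=0.000: state=(1.740, 0.810)
step 1 (dt=0.01): k1=(0.810, -4.624), k2=(0.787, -4.565), k3=(0.787, -4.566), k4=(0.764, -4.506); state += dt/6·(k1+2k2+2k3+k4)
t=0.010: state=(1.748, 0.764)
t=0.020: state=(1.755, 0.720)
t=0.030: state=(1.762, 0.677)
continuing one RK4 step at a time; state shown every 10 steps (Δt=0.1):
t=0.100: state=(1.800, 0.408)
t=0.200: state=(1.826, 0.124)
t=0.300: state=(1.828, -0.068)
t=0.400: state=(1.814, -0.195)
t=0.500: state=(1.790, -0.280)
t=0.600: state=(1.759, -0.340)
t=0.700: state=(1.723, -0.385)
t=0.800: state=(1.682, -0.421)
t=0.900: state=(1.639, -0.452)
t=1.000: state=(1.592, -0.482)
t=1.100: state=(1.542, -0.511)
t=1.200: state=(1.490, -0.543)
t=1.300: state=(1.434, -0.577)
t=1.400: state=(1.374, -0.616)
t=1.500: state=(1.310, -0.661)
t=1.600: state=(1.242, -0.713)
t=1.700: state=(1.167, -0.774)
t=1.800: state=(1.086, -0.848)
t=1.900: state=(0.997, -0.939)
t=2.000: state=(0.898, -1.052)
t=2.020: state=(0.877, -1.077)
next step: t=2.030: state=(0.866, -1.091) — x has crossed 0.87
linear interpolation between t=2.020 (0.87651) and t=2.030 (0.86567) → t≈2.026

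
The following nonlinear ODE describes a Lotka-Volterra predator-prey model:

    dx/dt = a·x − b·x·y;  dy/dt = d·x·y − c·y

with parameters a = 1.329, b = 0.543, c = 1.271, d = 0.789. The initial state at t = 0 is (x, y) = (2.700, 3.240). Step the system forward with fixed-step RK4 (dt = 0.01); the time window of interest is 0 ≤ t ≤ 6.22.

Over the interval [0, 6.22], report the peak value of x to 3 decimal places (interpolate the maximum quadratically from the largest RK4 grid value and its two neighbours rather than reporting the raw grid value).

max x = 2.873

t=0.000: state=(2.700, 3.240)
step 1 (dt=0.01): k1=(-1.162, 2.784), k2=(-1.180, 2.781), k3=(-1.180, 2.781), k4=(-1.197, 2.778); state += dt/6·(k1+2k2+2k3+k4)
t=0.010: state=(2.688, 3.268)
t=0.020: state=(2.676, 3.296)
t=0.030: state=(2.664, 3.323)
continuing one RK4 step at a time; state shown every 25 steps (Δt=0.25):
t=0.250: state=(2.318, 3.878)
t=0.500: state=(1.853, 4.259)
t=0.750: state=(1.441, 4.282)
t=1.000: state=(1.141, 4.013)
t=1.250: state=(0.949, 3.583)
t=1.500: state=(0.840, 3.107)
t=1.750: state=(0.792, 2.654)
t=2.000: state=(0.792, 2.257)
t=2.250: state=(0.832, 1.927)
t=2.500: state=(0.910, 1.664)
t=2.750: state=(1.026, 1.465)
t=3.000: state=(1.185, 1.325)
t=3.250: state=(1.388, 1.242)
t=3.500: state=(1.639, 1.217)
t=3.750: state=(1.933, 1.259)
t=4.000: state=(2.255, 1.385)
t=4.250: state=(2.567, 1.623)
t=4.500: state=(2.802, 2.009)
t=4.750: state=(2.868, 2.567)
t=5.000: state=(2.697, 3.248)
t=5.250: state=(2.313, 3.884)
t=5.500: state=(1.848, 4.261)
t=5.750: state=(1.437, 4.281)
t=6.000: state=(1.138, 4.008)
t=6.220: state=(0.965, 3.634)
largest grid value and its neighbours: x(4.690)=2.87265, x(4.700)=2.87291, x(4.710)=2.87280
parabola through these three points peaks at t≈4.702 with x≈2.87292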